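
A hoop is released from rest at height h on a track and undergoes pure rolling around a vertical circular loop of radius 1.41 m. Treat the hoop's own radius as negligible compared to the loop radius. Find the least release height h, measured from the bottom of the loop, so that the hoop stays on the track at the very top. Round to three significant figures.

Here I = MR², so the shape factor k = I/(MR²) = 1.
At the top of the loop, the minimum-contact condition is Mg = Mv_top²/r, so v_top² = gr.
With ω = v/R, the kinetic energy at speed v is ½(1+k)Mv² = Mv².
Energy conservation from release (height h) to the top (height 2r): Mgh = Mg(2r) + M·gr.
Thus h_min = 2r + (1+k)r/2 = r(2 + 2/2) = 1.41 × 3 ≈ 4.23 m.

h_min ≈ 4.23 m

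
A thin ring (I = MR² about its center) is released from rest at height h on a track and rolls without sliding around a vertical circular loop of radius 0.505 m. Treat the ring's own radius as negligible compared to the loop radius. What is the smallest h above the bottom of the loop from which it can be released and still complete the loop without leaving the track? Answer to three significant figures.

For this body I = MR², i.e. k = I/(MR²) = 1.
At the top of the loop, the minimum-contact condition is Mg = Mv_top²/r, so v_top² = gr.
With ω = v/R, the kinetic energy at speed v is ½(1+k)Mv² = Mv².
Energy conservation from release (height h) to the top (height 2r): Mgh = Mg(2r) + M·gr.
Thus h_min = 2r + (1+k)r/2 = r(2 + 2/2) = 0.505 × 3 ≈ 1.52 m.

h_min ≈ 1.52 m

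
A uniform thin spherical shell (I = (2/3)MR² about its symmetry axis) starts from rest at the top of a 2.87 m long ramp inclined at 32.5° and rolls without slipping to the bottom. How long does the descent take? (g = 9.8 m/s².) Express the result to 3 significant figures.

Here I = (2/3)MR², so the shape factor k = I/(MR²) = 2/3.
Translational: Mg sinθ − f = Ma. Rotational about the CM: fR = Iα = kMRa, so f = kMa.
Hence a = g sinθ/(1+k) = 9.8×sin32.5°/1.667 = 3.159 m/s².
With constant a from rest, t = √(2L/a) = √(2·2.87/3.159) ≈ 1.35 s.

t ≈ 1.35 s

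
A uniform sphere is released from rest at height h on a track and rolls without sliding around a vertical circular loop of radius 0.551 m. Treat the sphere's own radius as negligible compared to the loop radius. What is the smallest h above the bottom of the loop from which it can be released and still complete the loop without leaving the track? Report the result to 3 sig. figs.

With I = (2/5)MR², the ratio k = I/(MR²) is 0.4.
At the top of the loop, the minimum-contact condition is Mg = Mv_top²/r, so v_top² = gr.
With ω = v/R, the kinetic energy at speed v is ½(1+k)Mv² = (7/10)Mv².
Energy conservation from release (height h) to the top (height 2r): Mgh = Mg(2r) + (7/10)M·gr.
Thus h_min = 2r + (1+k)r/2 = r(2 + 1.4/2) = 0.551 × 2.7 ≈ 1.49 m.

h_min ≈ 1.49 m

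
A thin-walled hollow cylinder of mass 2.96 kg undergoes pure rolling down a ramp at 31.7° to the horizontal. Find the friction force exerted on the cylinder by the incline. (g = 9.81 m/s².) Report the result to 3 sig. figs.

f ≈ 7.63 N

Here I = MR², so the shape factor k = I/(MR²) = 1.
Translational: Mg sinθ − f = Ma. Rotational about the CM: fR = Iα = kMRa, so f = kMa.
Combining, a = g sinθ/(1+k) and f = kMa = kMg sinθ/(1+k).
f = 1 × 2.96 × 9.81 × sin31.7° / 2 ≈ 7.63 N.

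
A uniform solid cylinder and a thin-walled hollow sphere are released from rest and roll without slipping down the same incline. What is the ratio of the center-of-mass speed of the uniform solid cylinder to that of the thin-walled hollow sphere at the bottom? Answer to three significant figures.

Each satisfies Mgh = ½(1+k)Mv² with k = I/(MR²), so v ∝ 1/√(1+k).
For the uniform solid cylinder k = 0.5; for the thin-walled hollow sphere k = 2/3.
v₁/v₂ = √((1+k₂)/(1+k₁)) = √(1.667/1.5) ≈ 1.05.

v_ratio ≈ 1.05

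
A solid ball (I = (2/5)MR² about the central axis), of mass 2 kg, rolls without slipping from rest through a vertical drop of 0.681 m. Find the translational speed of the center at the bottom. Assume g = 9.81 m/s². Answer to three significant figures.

v ≈ 3.09 m/s

With I = (2/5)MR², the ratio k = I/(MR²) is 0.4.
The rolling condition ω = v/R makes the rotational term ½I(v/R)² = ½kMv², so KE_total = ½(1+k)Mv² = (7/10)Mv².
Setting Mgh = (7/10)Mv² gives v = √(2gh/(1+k)) = √(2·9.81·0.681/1.4) ≈ 3.09 m/s.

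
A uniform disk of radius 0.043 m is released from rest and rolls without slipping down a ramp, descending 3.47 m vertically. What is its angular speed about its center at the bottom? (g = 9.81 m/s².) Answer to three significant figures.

For this body I = (1/2)MR², i.e. k = I/(MR²) = 0.5.
Pure rolling means v = ωR; then KE = ½Mv² + ½I(v/R)² = ½(1+k)Mv² = (3/4)Mv².
Energy conservation Mgh = ½(1+k)Mv² gives v = √(2gh/(1+k)) = √(2 × 9.81 × 3.47 / 1.5) = 6.737 m/s.
Then ω = v/R = 6.737 / 0.043 ≈ 157 rad/s.

ω ≈ 157 rad/s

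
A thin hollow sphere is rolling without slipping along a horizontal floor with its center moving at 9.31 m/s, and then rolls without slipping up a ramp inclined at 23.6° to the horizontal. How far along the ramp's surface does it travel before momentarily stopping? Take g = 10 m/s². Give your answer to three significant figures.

d ≈ 18.0 m

Here I = (2/3)MR², so the shape factor k = I/(MR²) = 2/3.
Pure rolling means v = ωR; then KE = ½Mv² + ½I(v/R)² = ½(1+k)Mv² = (5/6)Mv².
Setting this equal to Mgh gives the vertical rise h = (1+k)v₀²/(2g) = 1.667×9.31²/(2×10) = 7.223 m.
Along the incline, d = h/sinθ = 7.223/sin23.6° ≈ 18.0 m.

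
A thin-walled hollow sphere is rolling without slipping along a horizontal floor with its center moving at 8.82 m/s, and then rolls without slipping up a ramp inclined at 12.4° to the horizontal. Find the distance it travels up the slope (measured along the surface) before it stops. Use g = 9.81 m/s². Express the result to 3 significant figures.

With I = (2/3)MR², the ratio k = I/(MR²) is 2/3.
The rolling condition ω = v/R makes the rotational term ½I(v/R)² = ½kMv², so KE_total = ½(1+k)Mv² = (5/6)Mv².
Setting this equal to Mgh gives the vertical rise h = (1+k)v₀²/(2g) = 1.667×8.82²/(2×9.81) = 6.608 m.
Along the incline, d = h/sinθ = 6.608/sin12.4° ≈ 30.8 m.

d ≈ 30.8 m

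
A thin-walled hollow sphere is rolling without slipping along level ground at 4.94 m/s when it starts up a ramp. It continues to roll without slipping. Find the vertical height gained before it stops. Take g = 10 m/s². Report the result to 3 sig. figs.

With I = (2/3)MR², the ratio k = I/(MR²) is 2/3.
Rolling without slipping gives ω = v/R, so the total kinetic energy is ½Mv² + ½Iω² = ½(1+k)Mv² = (5/6)Mv².
All of this converts to potential energy at the highest point: (5/6)Mv₀² = Mgh.
Thus h = (1+k)v₀²/(2g) = 1.667 × 4.94² / (2 × 10) ≈ 2.03 m.

h ≈ 2.03 m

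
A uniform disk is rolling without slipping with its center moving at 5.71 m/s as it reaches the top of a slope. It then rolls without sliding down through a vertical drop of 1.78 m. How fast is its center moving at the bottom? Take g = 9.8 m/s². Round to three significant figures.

Here I = (1/2)MR², so the shape factor k = I/(MR²) = 0.5.
Since it rolls without slipping, ω = v/R and KE = ½Mv² + ½Iω² = ½(1+k)Mv² = (3/4)Mv².
Conserving energy between top and bottom: (3/4)Mv² = (3/4)Mv₀² + Mgh, hence v² = v₀² + 2gh/(1+k).
v = √(5.71² + 2×9.8×1.78/1.5) = √55.86 ≈ 7.47 m/s.

v ≈ 7.47 m/s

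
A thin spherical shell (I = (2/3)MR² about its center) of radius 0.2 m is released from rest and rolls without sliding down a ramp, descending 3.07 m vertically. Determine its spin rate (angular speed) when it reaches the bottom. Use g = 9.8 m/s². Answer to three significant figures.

ω ≈ 30.0 rad/s

Here I = (2/3)MR², so the shape factor k = I/(MR²) = 2/3.
Rolling without slipping gives ω = v/R, so the total kinetic energy is ½Mv² + ½Iω² = ½(1+k)Mv² = (5/6)Mv².
Energy conservation Mgh = ½(1+k)Mv² gives v = √(2gh/(1+k)) = √(2 × 9.8 × 3.07 / 1.667) = 6.009 m/s.
Then ω = v/R = 6.009 / 0.2 ≈ 30.0 rad/s.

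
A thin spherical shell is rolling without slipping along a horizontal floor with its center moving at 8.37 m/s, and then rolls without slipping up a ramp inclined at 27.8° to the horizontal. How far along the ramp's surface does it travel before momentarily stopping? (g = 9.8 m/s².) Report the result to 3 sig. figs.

Here I = (2/3)MR², so the shape factor k = I/(MR²) = 2/3.
Pure rolling means v = ωR; then KE = ½Mv² + ½I(v/R)² = ½(1+k)Mv² = (5/6)Mv².
Setting this equal to Mgh gives the vertical rise h = (1+k)v₀²/(2g) = 1.667×8.37²/(2×9.8) = 5.957 m.
The distance along the slope is d = h/sinθ = 5.957/sin27.8° ≈ 12.8 m.

d ≈ 12.8 m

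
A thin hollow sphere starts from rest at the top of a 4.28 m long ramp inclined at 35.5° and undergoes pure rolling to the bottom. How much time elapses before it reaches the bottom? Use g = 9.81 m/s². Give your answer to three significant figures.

t ≈ 1.58 s

With I = (2/3)MR², the ratio k = I/(MR²) is 2/3.
Translational: Mg sinθ − f = Ma. Rotational about the CM: fR = Iα = kMRa, so f = kMa.
Hence a = g sinθ/(1+k) = 9.81×sin35.5°/1.667 = 3.418 m/s².
Starting from rest, L = ½at², so t = √(2L/a) = √(2×4.28/3.418) ≈ 1.58 s.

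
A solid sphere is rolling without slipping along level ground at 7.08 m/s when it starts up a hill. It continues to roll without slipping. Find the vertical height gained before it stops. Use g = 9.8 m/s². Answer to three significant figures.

h ≈ 3.58 m

The moment of inertia is (2/5)MR², giving k ≡ I/(MR²) = 0.4.
The rolling condition ω = v/R makes the rotational term ½I(v/R)² = ½kMv², so KE_total = ½(1+k)Mv² = (7/10)Mv².
All of this converts to potential energy at the highest point: (7/10)Mv₀² = Mgh.
Thus h = (1+k)v₀²/(2g) = 1.4 × 7.08² / (2 × 9.8) ≈ 3.58 m.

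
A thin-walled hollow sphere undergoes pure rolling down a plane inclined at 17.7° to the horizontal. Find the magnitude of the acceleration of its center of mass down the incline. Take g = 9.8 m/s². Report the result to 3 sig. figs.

a ≈ 1.79 m/s²

With I = (2/3)MR², the ratio k = I/(MR²) is 2/3.
Along the incline Mg sinθ − f = Ma, and torque about the center fR = Iα = kMR²(a/R) gives f = kMa.
Eliminating f: Mg sinθ = (1+k)Ma, so a = g sinθ/(1+k) = 9.8 × sin17.7° / 1.667 ≈ 1.79 m/s².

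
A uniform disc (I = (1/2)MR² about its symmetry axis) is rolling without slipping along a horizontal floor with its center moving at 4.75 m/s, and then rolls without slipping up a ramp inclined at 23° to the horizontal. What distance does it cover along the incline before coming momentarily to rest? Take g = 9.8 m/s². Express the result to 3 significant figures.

d ≈ 4.42 m

For this body I = (1/2)MR², i.e. k = I/(MR²) = 0.5.
The rolling condition ω = v/R makes the rotational term ½I(v/R)² = ½kMv², so KE_total = ½(1+k)Mv² = (3/4)Mv².
Setting this equal to Mgh gives the vertical rise h = (1+k)v₀²/(2g) = 1.5×4.75²/(2×9.8) = 1.727 m.
Along the incline, d = h/sinθ = 1.727/sin23° ≈ 4.42 m.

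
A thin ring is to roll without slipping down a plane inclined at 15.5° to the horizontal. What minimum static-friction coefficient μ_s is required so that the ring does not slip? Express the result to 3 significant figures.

For this body I = MR², i.e. k = I/(MR²) = 1.
Along the incline Mg sinθ − f = Ma, and torque about the center fR = Iα = kMR²(a/R) gives f = kMa.
These give a = g sinθ/(1+k) and the required friction f = kMg sinθ/(1+k).
With N = Mg cosθ, the no-slip condition f ≤ μN gives μ_min = f/N = k tanθ/(1+k).
μ_min = 1 × tan15.5° / 2 ≈ 0.139.

μ_min ≈ 0.139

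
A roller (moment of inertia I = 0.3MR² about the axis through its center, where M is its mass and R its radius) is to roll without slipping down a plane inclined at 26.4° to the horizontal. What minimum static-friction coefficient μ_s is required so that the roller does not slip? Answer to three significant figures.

With I = 0.3MR², the ratio k = I/(MR²) is 0.3.
Newton's second law down the slope: Mg sinθ − f = Ma. The torque equation fR = Iα (with α = a/R) gives f = kMa.
These give a = g sinθ/(1+k) and the required friction f = kMg sinθ/(1+k).
With N = Mg cosθ, the no-slip condition f ≤ μN gives μ_min = f/N = k tanθ/(1+k).
μ_min = 0.3 × tan26.4° / 1.3 ≈ 0.115.

μ_min ≈ 0.115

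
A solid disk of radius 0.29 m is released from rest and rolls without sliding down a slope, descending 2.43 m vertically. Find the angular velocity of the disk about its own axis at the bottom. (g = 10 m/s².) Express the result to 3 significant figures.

For this body I = (1/2)MR², i.e. k = I/(MR²) = 0.5.
Rolling without slipping gives ω = v/R, so the total kinetic energy is ½Mv² + ½Iω² = ½(1+k)Mv² = (3/4)Mv².
Energy conservation Mgh = ½(1+k)Mv² gives v = √(2gh/(1+k)) = √(2 × 10 × 2.43 / 1.5) = 5.692 m/s.
The angular speed follows from ω = v/R = 5.692/0.29 ≈ 19.6 rad/s.

ω ≈ 19.6 rad/s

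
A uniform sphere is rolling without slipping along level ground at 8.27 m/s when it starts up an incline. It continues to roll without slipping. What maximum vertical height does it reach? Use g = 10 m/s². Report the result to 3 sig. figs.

h ≈ 4.79 m

With I = (2/5)MR², the ratio k = I/(MR²) is 0.4.
Since it rolls without slipping, ω = v/R and KE = ½Mv² + ½Iω² = ½(1+k)Mv² = (7/10)Mv².
At the top the kinetic energy is zero, so (7/10)Mv₀² = Mgh.
Thus h = (1+k)v₀²/(2g) = 1.4 × 8.27² / (2 × 10) ≈ 4.79 m.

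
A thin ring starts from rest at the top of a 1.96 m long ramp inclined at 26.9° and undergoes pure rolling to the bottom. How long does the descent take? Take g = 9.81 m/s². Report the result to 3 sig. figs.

The moment of inertia is MR², giving k ≡ I/(MR²) = 1.
Newton's second law down the slope: Mg sinθ − f = Ma. The torque equation fR = Iα (with α = a/R) gives f = kMa.
Hence a = g sinθ/(1+k) = 9.81×sin26.9°/2 = 2.219 m/s².
Starting from rest, L = ½at², so t = √(2L/a) = √(2×1.96/2.219) ≈ 1.33 s.

t ≈ 1.33 s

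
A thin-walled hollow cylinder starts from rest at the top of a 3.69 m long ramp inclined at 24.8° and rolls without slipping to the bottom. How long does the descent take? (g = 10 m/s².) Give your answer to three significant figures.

t ≈ 1.88 s

With I = MR², the ratio k = I/(MR²) is 1.
Along the incline Mg sinθ − f = Ma, and torque about the center fR = Iα = kMR²(a/R) gives f = kMa.
Hence a = g sinθ/(1+k) = 10×sin24.8°/2 = 2.097 m/s².
Starting from rest, L = ½at², so t = √(2L/a) = √(2×3.69/2.097) ≈ 1.88 s.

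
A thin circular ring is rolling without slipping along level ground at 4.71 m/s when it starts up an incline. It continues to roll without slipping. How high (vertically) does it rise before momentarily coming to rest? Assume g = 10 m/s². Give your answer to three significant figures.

Here I = MR², so the shape factor k = I/(MR²) = 1.
Pure rolling means v = ωR; then KE = ½Mv² + ½I(v/R)² = ½(1+k)Mv² = Mv².
At the top the kinetic energy is zero, so Mv₀² = Mgh.
Thus h = (1+k)v₀²/(2g) = 2 × 4.71² / (2 × 10) ≈ 2.22 m.

h ≈ 2.22 m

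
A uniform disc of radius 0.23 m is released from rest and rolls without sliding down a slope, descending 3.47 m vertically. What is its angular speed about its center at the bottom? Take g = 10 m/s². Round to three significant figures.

ω ≈ 29.6 rad/s

For this body I = (1/2)MR², i.e. k = I/(MR²) = 0.5.
The rolling condition ω = v/R makes the rotational term ½I(v/R)² = ½kMv², so KE_total = ½(1+k)Mv² = (3/4)Mv².
Energy conservation Mgh = ½(1+k)Mv² gives v = √(2gh/(1+k)) = √(2 × 10 × 3.47 / 1.5) = 6.802 m/s.
The angular speed follows from ω = v/R = 6.802/0.23 ≈ 29.6 rad/s.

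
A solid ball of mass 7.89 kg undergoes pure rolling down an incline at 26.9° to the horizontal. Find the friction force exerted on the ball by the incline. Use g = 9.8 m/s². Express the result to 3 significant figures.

Here I = (2/5)MR², so the shape factor k = I/(MR²) = 0.4.
Newton's second law down the slope: Mg sinθ − f = Ma. The torque equation fR = Iα (with α = a/R) gives f = kMa.
Combining, a = g sinθ/(1+k) and f = kMa = kMg sinθ/(1+k).
f = 0.4 × 7.89 × 9.8 × sin26.9° / 1.4 ≈ 10.0 N.

f ≈ 10.0 N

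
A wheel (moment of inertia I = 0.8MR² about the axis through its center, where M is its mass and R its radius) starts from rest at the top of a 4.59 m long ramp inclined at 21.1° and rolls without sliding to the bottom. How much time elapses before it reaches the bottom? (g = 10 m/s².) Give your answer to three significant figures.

t ≈ 2.14 s

For this body I = 0.8MR², i.e. k = I/(MR²) = 0.8.
Translational: Mg sinθ − f = Ma. Rotational about the CM: fR = Iα = kMRa, so f = kMa.
Hence a = g sinθ/(1+k) = 10×sin21.1°/1.8 = 2 m/s².
Starting from rest, L = ½at², so t = √(2L/a) = √(2×4.59/2) ≈ 2.14 s.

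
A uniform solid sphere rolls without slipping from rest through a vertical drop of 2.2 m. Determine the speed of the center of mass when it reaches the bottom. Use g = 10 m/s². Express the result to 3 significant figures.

The moment of inertia is (2/5)MR², giving k ≡ I/(MR²) = 0.4.
Rolling without slipping gives ω = v/R, so the total kinetic energy is ½Mv² + ½Iω² = ½(1+k)Mv² = (7/10)Mv².
Setting Mgh = (7/10)Mv² gives v = √(2gh/(1+k)) = √(2·10·2.2/1.4) ≈ 5.61 m/s.

v ≈ 5.61 m/s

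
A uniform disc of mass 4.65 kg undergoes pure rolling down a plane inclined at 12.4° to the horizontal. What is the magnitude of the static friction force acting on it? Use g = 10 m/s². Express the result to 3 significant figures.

For this body I = (1/2)MR², i.e. k = I/(MR²) = 0.5.
Translational: Mg sinθ − f = Ma. Rotational about the CM: fR = Iα = kMRa, so f = kMa.
Combining, a = g sinθ/(1+k) and f = kMa = kMg sinθ/(1+k).
f = 0.5 × 4.65 × 10 × sin12.4° / 1.5 ≈ 3.33 N.

f ≈ 3.33 N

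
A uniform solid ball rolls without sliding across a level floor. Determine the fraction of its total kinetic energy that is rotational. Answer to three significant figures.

With I = (2/5)MR², the ratio k = I/(MR²) is 0.4.
Since ω = v/R, the translational part is ½Mv² and the rotational part is ½I(v/R)² = ½kMv²; the total is ½(1+k)Mv².
The rotational fraction is therefore k/(1+k) = 0.4/1.4 ≈ 0.286.

fraction ≈ 0.286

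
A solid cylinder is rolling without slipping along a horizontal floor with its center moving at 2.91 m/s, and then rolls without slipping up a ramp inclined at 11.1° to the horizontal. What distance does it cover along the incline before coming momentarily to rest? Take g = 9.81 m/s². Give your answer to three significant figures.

Here I = (1/2)MR², so the shape factor k = I/(MR²) = 0.5.
Pure rolling means v = ωR; then KE = ½Mv² + ½I(v/R)² = ½(1+k)Mv² = (3/4)Mv².
Setting this equal to Mgh gives the vertical rise h = (1+k)v₀²/(2g) = 1.5×2.91²/(2×9.81) = 0.6474 m.
The distance along the slope is d = h/sinθ = 0.6474/sin11.1° ≈ 3.36 m.

d ≈ 3.36 m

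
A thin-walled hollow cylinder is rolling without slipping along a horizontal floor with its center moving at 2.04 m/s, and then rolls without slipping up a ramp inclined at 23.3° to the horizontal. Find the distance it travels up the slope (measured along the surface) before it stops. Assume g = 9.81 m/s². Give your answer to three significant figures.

For this body I = MR², i.e. k = I/(MR²) = 1.
Rolling without slipping gives ω = v/R, so the total kinetic energy is ½Mv² + ½Iω² = ½(1+k)Mv² = Mv².
Setting this equal to Mgh gives the vertical rise h = (1+k)v₀²/(2g) = 2×2.04²/(2×9.81) = 0.4242 m.
Along the incline, d = h/sinθ = 0.4242/sin23.3° ≈ 1.07 m.

d ≈ 1.07 m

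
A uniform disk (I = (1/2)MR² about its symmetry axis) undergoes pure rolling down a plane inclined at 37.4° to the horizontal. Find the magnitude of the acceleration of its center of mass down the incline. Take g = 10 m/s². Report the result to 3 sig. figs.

a ≈ 4.05 m/s²

With I = (1/2)MR², the ratio k = I/(MR²) is 0.5.
Along the incline Mg sinθ − f = Ma, and torque about the center fR = Iα = kMR²(a/R) gives f = kMa.
Eliminating f: Mg sinθ = (1+k)Ma, so a = g sinθ/(1+k) = 10 × sin37.4° / 1.5 ≈ 4.05 m/s².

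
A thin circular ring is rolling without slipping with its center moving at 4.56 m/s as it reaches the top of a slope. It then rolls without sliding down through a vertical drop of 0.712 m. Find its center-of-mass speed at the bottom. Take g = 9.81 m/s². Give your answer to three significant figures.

v ≈ 5.27 m/s

Here I = MR², so the shape factor k = I/(MR²) = 1.
Rolling without slipping gives ω = v/R, so the total kinetic energy is ½Mv² + ½Iω² = ½(1+k)Mv² = Mv².
Conserving energy between top and bottom: Mv² = Mv₀² + Mgh, hence v² = v₀² + 2gh/(1+k).
v = √(4.56² + 2×9.81×0.712/2) = √27.78 ≈ 5.27 m/s.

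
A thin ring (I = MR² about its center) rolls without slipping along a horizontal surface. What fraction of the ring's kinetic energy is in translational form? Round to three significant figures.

The moment of inertia is MR², giving k ≡ I/(MR²) = 1.
Since ω = v/R, the translational part is ½Mv² and the rotational part is ½I(v/R)² = ½kMv²; the total is ½(1+k)Mv².
The translational fraction is therefore 1/(1+k) = 1/2 ≈ 0.500.

fraction ≈ 0.500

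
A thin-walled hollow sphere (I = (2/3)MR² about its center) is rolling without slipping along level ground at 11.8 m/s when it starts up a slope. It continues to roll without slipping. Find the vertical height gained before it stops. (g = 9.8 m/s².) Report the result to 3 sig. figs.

h ≈ 11.8 m

With I = (2/3)MR², the ratio k = I/(MR²) is 2/3.
The rolling condition ω = v/R makes the rotational term ½I(v/R)² = ½kMv², so KE_total = ½(1+k)Mv² = (5/6)Mv².
All of this converts to potential energy at the highest point: (5/6)Mv₀² = Mgh.
Thus h = (1+k)v₀²/(2g) = 1.667 × 11.8² / (2 × 9.8) ≈ 11.8 m.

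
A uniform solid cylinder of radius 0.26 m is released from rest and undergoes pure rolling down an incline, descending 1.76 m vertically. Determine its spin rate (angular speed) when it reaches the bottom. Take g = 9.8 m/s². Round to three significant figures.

For this body I = (1/2)MR², i.e. k = I/(MR²) = 0.5.
Rolling without slipping gives ω = v/R, so the total kinetic energy is ½Mv² + ½Iω² = ½(1+k)Mv² = (3/4)Mv².
Energy conservation Mgh = ½(1+k)Mv² gives v = √(2gh/(1+k)) = √(2 × 9.8 × 1.76 / 1.5) = 4.796 m/s.
The angular speed follows from ω = v/R = 4.796/0.26 ≈ 18.4 rad/s.

ω ≈ 18.4 rad/s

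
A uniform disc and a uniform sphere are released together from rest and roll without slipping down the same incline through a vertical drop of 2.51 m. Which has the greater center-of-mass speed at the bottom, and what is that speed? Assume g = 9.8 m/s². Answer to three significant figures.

For rolling without slipping, Mgh = ½(1+k)Mv² where k = I/(MR²), so v = √(2gh/(1+k)).
Uniform disc: k = 0.5, giving v = √(2×9.8×2.51/1.5) = 5.727 m/s.
Uniform sphere: k = 0.4, giving v = √(2×9.8×2.51/1.4) = 5.928 m/s.
The smaller k wins: the uniform sphere, at ≈ 5.93 m/s.

the uniform sphere, at v ≈ 5.93 m/s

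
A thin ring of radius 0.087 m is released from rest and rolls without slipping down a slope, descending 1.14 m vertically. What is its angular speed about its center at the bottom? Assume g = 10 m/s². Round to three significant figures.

ω ≈ 38.8 rad/s

The moment of inertia is MR², giving k ≡ I/(MR²) = 1.
Pure rolling means v = ωR; then KE = ½Mv² + ½I(v/R)² = ½(1+k)Mv² = Mv².
Energy conservation Mgh = ½(1+k)Mv² gives v = √(2gh/(1+k)) = √(2 × 10 × 1.14 / 2) = 3.376 m/s.
The angular speed follows from ω = v/R = 3.376/0.087 ≈ 38.8 rad/s.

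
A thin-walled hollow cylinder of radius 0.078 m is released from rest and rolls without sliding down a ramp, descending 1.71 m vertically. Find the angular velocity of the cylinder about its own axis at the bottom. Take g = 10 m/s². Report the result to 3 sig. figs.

ω ≈ 53.0 rad/s

With I = MR², the ratio k = I/(MR²) is 1.
Pure rolling means v = ωR; then KE = ½Mv² + ½I(v/R)² = ½(1+k)Mv² = Mv².
Energy conservation Mgh = ½(1+k)Mv² gives v = √(2gh/(1+k)) = √(2 × 10 × 1.71 / 2) = 4.135 m/s.
Then ω = v/R = 4.135 / 0.078 ≈ 53.0 rad/s.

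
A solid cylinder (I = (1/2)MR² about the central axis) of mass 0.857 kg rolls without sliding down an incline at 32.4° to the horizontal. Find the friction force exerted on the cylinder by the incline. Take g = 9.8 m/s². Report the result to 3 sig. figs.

f ≈ 1.50 N

Here I = (1/2)MR², so the shape factor k = I/(MR²) = 0.5.
Newton's second law down the slope: Mg sinθ − f = Ma. The torque equation fR = Iα (with α = a/R) gives f = kMa.
Combining, a = g sinθ/(1+k) and f = kMa = kMg sinθ/(1+k).
f = 0.5 × 0.857 × 9.8 × sin32.4° / 1.5 ≈ 1.50 N.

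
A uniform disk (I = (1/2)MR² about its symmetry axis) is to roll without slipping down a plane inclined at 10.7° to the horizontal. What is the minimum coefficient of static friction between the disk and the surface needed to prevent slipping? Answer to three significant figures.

For this body I = (1/2)MR², i.e. k = I/(MR²) = 0.5.
Translational: Mg sinθ − f = Ma. Rotational about the CM: fR = Iα = kMRa, so f = kMa.
These give a = g sinθ/(1+k) and the required friction f = kMg sinθ/(1+k).
With N = Mg cosθ, the no-slip condition f ≤ μN gives μ_min = f/N = k tanθ/(1+k).
μ_min = 0.5 × tan10.7° / 1.5 ≈ 0.0630.

μ_min ≈ 0.0630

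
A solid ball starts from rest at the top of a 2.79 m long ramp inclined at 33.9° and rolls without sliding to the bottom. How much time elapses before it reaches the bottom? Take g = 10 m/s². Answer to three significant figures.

For this body I = (2/5)MR², i.e. k = I/(MR²) = 0.4.
Newton's second law down the slope: Mg sinθ − f = Ma. The torque equation fR = Iα (with α = a/R) gives f = kMa.
Hence a = g sinθ/(1+k) = 10×sin33.9°/1.4 = 3.984 m/s².
With constant a from rest, t = √(2L/a) = √(2·2.79/3.984) ≈ 1.18 s.

t ≈ 1.18 s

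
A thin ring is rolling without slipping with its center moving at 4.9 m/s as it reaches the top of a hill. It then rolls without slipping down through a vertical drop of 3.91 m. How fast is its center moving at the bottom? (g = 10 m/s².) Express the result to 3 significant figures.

v ≈ 7.94 m/s

The moment of inertia is MR², giving k ≡ I/(MR²) = 1.
The rolling condition ω = v/R makes the rotational term ½I(v/R)² = ½kMv², so KE_total = ½(1+k)Mv² = Mv².
Energy conservation: Mv₀² + Mgh = Mv², so v² = v₀² + 2gh/(1+k).
v = √(4.9² + 2×10×3.91/2) = √63.11 ≈ 7.94 m/s.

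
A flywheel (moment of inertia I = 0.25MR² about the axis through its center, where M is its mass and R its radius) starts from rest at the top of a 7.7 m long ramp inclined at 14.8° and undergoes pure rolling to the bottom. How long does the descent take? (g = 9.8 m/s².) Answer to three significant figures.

With I = 0.25MR², the ratio k = I/(MR²) is 0.25.
Translational: Mg sinθ − f = Ma. Rotational about the CM: fR = Iα = kMRa, so f = kMa.
Hence a = g sinθ/(1+k) = 9.8×sin14.8°/1.25 = 2.003 m/s².
With constant a from rest, t = √(2L/a) = √(2·7.7/2.003) ≈ 2.77 s.

t ≈ 2.77 s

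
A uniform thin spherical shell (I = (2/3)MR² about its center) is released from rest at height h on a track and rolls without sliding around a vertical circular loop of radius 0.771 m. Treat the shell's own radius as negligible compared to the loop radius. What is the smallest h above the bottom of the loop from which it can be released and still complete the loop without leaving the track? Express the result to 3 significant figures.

The moment of inertia is (2/3)MR², giving k ≡ I/(MR²) = 2/3.
At the top, contact is just lost when gravity alone supplies the centripetal force: Mg = Mv_top²/r, i.e. v_top² = gr.
With ω = v/R, the kinetic energy at speed v is ½(1+k)Mv² = (5/6)Mv².
Energy conservation from release (height h) to the top (height 2r): Mgh = Mg(2r) + (5/6)M·gr.
Thus h_min = 2r + (1+k)r/2 = r(2 + 1.667/2) = 0.771 × 2.833 ≈ 2.18 m.

h_min ≈ 2.18 m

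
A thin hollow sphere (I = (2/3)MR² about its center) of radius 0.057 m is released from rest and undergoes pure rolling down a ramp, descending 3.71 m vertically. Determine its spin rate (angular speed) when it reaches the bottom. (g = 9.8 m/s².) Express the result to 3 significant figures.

ω ≈ 116 rad/s

For this body I = (2/3)MR², i.e. k = I/(MR²) = 2/3.
The rolling condition ω = v/R makes the rotational term ½I(v/R)² = ½kMv², so KE_total = ½(1+k)Mv² = (5/6)Mv².
Energy conservation Mgh = ½(1+k)Mv² gives v = √(2gh/(1+k)) = √(2 × 9.8 × 3.71 / 1.667) = 6.605 m/s.
The angular speed follows from ω = v/R = 6.605/0.057 ≈ 116 rad/s.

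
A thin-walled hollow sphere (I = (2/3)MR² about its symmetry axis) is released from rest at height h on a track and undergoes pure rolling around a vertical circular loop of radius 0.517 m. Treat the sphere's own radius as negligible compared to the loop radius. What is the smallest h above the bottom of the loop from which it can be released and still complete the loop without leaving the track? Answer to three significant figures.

For this body I = (2/3)MR², i.e. k = I/(MR²) = 2/3.
At the top, contact is just lost when gravity alone supplies the centripetal force: Mg = Mv_top²/r, i.e. v_top² = gr.
With ω = v/R, the kinetic energy at speed v is ½(1+k)Mv² = (5/6)Mv².
Energy conservation from release (height h) to the top (height 2r): Mgh = Mg(2r) + (5/6)M·gr.
Thus h_min = 2r + (1+k)r/2 = r(2 + 1.667/2) = 0.517 × 2.833 ≈ 1.46 m.

h_min ≈ 1.46 m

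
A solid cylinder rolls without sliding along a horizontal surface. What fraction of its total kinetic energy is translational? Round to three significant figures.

fraction ≈ 0.667

Here I = (1/2)MR², so the shape factor k = I/(MR²) = 0.5.
With ω = v/R, KE_trans = ½Mv² and KE_rot = ½Iω² = ½kMv², so KE_total = ½(1+k)Mv².
The translational fraction is therefore 1/(1+k) = 1/1.5 ≈ 0.667.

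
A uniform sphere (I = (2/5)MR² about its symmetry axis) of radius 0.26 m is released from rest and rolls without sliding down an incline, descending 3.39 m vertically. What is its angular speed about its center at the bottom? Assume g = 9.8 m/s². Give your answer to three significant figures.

For this body I = (2/5)MR², i.e. k = I/(MR²) = 0.4.
The rolling condition ω = v/R makes the rotational term ½I(v/R)² = ½kMv², so KE_total = ½(1+k)Mv² = (7/10)Mv².
Energy conservation Mgh = ½(1+k)Mv² gives v = √(2gh/(1+k)) = √(2 × 9.8 × 3.39 / 1.4) = 6.889 m/s.
The angular speed follows from ω = v/R = 6.889/0.26 ≈ 26.5 rad/s.

ω ≈ 26.5 rad/s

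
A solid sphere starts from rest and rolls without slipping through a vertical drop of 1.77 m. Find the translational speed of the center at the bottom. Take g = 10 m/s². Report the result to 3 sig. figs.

For this body I = (2/5)MR², i.e. k = I/(MR²) = 0.4.
Since it rolls without slipping, ω = v/R and KE = ½Mv² + ½Iω² = ½(1+k)Mv² = (7/10)Mv².
Energy conservation: Mgh = (7/10)Mv², so v = √(2gh/(1+k)) = √(2 × 10 × 1.77 / 1.4) ≈ 5.03 m/s.

v ≈ 5.03 m/s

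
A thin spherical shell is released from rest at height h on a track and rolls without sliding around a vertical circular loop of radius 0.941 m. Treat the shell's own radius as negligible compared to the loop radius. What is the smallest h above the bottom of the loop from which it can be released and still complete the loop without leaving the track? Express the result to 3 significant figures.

With I = (2/3)MR², the ratio k = I/(MR²) is 2/3.
At the top of the loop, the minimum-contact condition is Mg = Mv_top²/r, so v_top² = gr.
With ω = v/R, the kinetic energy at speed v is ½(1+k)Mv² = (5/6)Mv².
Energy conservation from release (height h) to the top (height 2r): Mgh = Mg(2r) + (5/6)M·gr.
Thus h_min = 2r + (1+k)r/2 = r(2 + 1.667/2) = 0.941 × 2.833 ≈ 2.67 m.

h_min ≈ 2.67 m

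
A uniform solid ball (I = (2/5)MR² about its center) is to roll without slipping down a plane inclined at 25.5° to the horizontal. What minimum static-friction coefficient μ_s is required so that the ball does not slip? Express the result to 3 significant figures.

For this body I = (2/5)MR², i.e. k = I/(MR²) = 0.4.
Newton's second law down the slope: Mg sinθ − f = Ma. The torque equation fR = Iα (with α = a/R) gives f = kMa.
These give a = g sinθ/(1+k) and the required friction f = kMg sinθ/(1+k).
The normal force is N = Mg cosθ, so μ_min = f/N = k tanθ/(1+k).
μ_min = 0.4 × tan25.5° / 1.4 ≈ 0.136.

μ_min ≈ 0.136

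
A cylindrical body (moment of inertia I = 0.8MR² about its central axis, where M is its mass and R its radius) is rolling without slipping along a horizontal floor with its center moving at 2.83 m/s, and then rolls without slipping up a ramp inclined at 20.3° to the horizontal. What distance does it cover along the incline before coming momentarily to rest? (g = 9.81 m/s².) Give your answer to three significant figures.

The moment of inertia is 0.8MR², giving k ≡ I/(MR²) = 0.8.
Since it rolls without slipping, ω = v/R and KE = ½Mv² + ½Iω² = ½(1+k)Mv² = (9/10)Mv².
Setting this equal to Mgh gives the vertical rise h = (1+k)v₀²/(2g) = 1.8×2.83²/(2×9.81) = 0.7348 m.
The distance along the slope is d = h/sinθ = 0.7348/sin20.3° ≈ 2.12 m.

d ≈ 2.12 m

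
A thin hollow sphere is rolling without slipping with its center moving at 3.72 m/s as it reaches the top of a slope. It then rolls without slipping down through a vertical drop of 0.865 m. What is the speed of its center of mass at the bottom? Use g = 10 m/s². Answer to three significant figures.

v ≈ 4.92 m/s

With I = (2/3)MR², the ratio k = I/(MR²) is 2/3.
Pure rolling means v = ωR; then KE = ½Mv² + ½I(v/R)² = ½(1+k)Mv² = (5/6)Mv².
Conserving energy between top and bottom: (5/6)Mv² = (5/6)Mv₀² + Mgh, hence v² = v₀² + 2gh/(1+k).
v = √(3.72² + 2×10×0.865/1.667) = √24.22 ≈ 4.92 m/s.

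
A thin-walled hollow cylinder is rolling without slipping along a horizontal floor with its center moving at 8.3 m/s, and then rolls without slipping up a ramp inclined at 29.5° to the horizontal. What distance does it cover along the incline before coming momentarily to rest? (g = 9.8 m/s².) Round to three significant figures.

With I = MR², the ratio k = I/(MR²) is 1.
Rolling without slipping gives ω = v/R, so the total kinetic energy is ½Mv² + ½Iω² = ½(1+k)Mv² = Mv².
Setting this equal to Mgh gives the vertical rise h = (1+k)v₀²/(2g) = 2×8.3²/(2×9.8) = 7.03 m.
The distance along the slope is d = h/sinθ = 7.03/sin29.5° ≈ 14.3 m.

d ≈ 14.3 m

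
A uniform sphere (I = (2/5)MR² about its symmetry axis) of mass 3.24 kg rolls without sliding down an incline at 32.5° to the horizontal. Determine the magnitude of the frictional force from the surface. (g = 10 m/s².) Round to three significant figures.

f ≈ 4.97 N

With I = (2/5)MR², the ratio k = I/(MR²) is 0.4.
Along the incline Mg sinθ − f = Ma, and torque about the center fR = Iα = kMR²(a/R) gives f = kMa.
Combining, a = g sinθ/(1+k) and f = kMa = kMg sinθ/(1+k).
f = 0.4 × 3.24 × 10 × sin32.5° / 1.4 ≈ 4.97 N.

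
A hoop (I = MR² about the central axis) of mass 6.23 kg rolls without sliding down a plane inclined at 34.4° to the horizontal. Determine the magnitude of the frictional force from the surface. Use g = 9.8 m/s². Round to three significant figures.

f ≈ 17.2 N

The moment of inertia is MR², giving k ≡ I/(MR²) = 1.
Along the incline Mg sinθ − f = Ma, and torque about the center fR = Iα = kMR²(a/R) gives f = kMa.
Combining, a = g sinθ/(1+k) and f = kMa = kMg sinθ/(1+k).
f = 1 × 6.23 × 9.8 × sin34.4° / 2 ≈ 17.2 N.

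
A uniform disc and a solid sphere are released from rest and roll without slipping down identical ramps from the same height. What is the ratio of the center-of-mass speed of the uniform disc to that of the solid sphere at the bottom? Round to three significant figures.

v_ratio ≈ 0.966

Each satisfies Mgh = ½(1+k)Mv² with k = I/(MR²), so v ∝ 1/√(1+k).
For the uniform disc k = 0.5; for the solid sphere k = 0.4.
v₁/v₂ = √((1+k₂)/(1+k₁)) = √(1.4/1.5) ≈ 0.966.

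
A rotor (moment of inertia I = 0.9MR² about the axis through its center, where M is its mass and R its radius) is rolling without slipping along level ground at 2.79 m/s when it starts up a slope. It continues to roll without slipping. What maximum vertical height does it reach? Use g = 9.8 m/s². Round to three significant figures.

h ≈ 0.755 m

Here I = 0.9MR², so the shape factor k = I/(MR²) = 0.9.
Rolling without slipping gives ω = v/R, so the total kinetic energy is ½Mv² + ½Iω² = ½(1+k)Mv² = (19/20)Mv².
All of this converts to potential energy at the highest point: (19/20)Mv₀² = Mgh.
Thus h = (1+k)v₀²/(2g) = 1.9 × 2.79² / (2 × 9.8) ≈ 0.755 m.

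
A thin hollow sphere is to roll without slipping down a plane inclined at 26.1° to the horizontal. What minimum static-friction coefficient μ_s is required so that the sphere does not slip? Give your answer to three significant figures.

μ_min ≈ 0.196

For this body I = (2/3)MR², i.e. k = I/(MR²) = 2/3.
Newton's second law down the slope: Mg sinθ − f = Ma. The torque equation fR = Iα (with α = a/R) gives f = kMa.
These give a = g sinθ/(1+k) and the required friction f = kMg sinθ/(1+k).
The normal force is N = Mg cosθ, so μ_min = f/N = k tanθ/(1+k).
μ_min = (2/3) × tan26.1° / 1.667 ≈ 0.196.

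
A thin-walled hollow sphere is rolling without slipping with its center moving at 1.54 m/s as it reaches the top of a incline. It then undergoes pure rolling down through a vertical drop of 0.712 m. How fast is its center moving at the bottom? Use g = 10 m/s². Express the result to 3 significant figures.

The moment of inertia is (2/3)MR², giving k ≡ I/(MR²) = 2/3.
Since it rolls without slipping, ω = v/R and KE = ½Mv² + ½Iω² = ½(1+k)Mv² = (5/6)Mv².
Energy conservation: (5/6)Mv₀² + Mgh = (5/6)Mv², so v² = v₀² + 2gh/(1+k).
v = √(1.54² + 2×10×0.712/1.667) = √10.92 ≈ 3.30 m/s.

v ≈ 3.30 m/s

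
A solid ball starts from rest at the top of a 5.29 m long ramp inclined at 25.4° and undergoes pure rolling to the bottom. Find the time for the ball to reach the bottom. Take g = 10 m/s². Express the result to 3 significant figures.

For this body I = (2/5)MR², i.e. k = I/(MR²) = 0.4.
Along the incline Mg sinθ − f = Ma, and torque about the center fR = Iα = kMR²(a/R) gives f = kMa.
Hence a = g sinθ/(1+k) = 10×sin25.4°/1.4 = 3.064 m/s².
Starting from rest, L = ½at², so t = √(2L/a) = √(2×5.29/3.064) ≈ 1.86 s.

t ≈ 1.86 s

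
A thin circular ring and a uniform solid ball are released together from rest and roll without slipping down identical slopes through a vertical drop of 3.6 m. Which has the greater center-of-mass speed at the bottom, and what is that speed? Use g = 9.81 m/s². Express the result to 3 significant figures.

For rolling without slipping, Mgh = ½(1+k)Mv² where k = I/(MR²), so v = √(2gh/(1+k)).
Thin circular ring: k = 1, giving v = √(2×9.81×3.6/2) = 5.943 m/s.
Uniform solid ball: k = 0.4, giving v = √(2×9.81×3.6/1.4) = 7.103 m/s.
The smaller k wins: the uniform solid ball, at ≈ 7.10 m/s.

the uniform solid ball, at v ≈ 7.10 m/s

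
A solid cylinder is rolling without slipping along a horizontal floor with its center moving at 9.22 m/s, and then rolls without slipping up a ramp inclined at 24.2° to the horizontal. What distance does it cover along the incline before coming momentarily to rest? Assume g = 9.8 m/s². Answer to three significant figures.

With I = (1/2)MR², the ratio k = I/(MR²) is 0.5.
Rolling without slipping gives ω = v/R, so the total kinetic energy is ½Mv² + ½Iω² = ½(1+k)Mv² = (3/4)Mv².
Setting this equal to Mgh gives the vertical rise h = (1+k)v₀²/(2g) = 1.5×9.22²/(2×9.8) = 6.506 m.
The distance along the slope is d = h/sinθ = 6.506/sin24.2° ≈ 15.9 m.

d ≈ 15.9 m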